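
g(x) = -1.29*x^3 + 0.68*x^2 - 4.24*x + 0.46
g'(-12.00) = -577.84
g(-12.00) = 2378.38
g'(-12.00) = -577.84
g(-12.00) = 2378.38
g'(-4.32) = -82.34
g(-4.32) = 135.47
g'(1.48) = -10.70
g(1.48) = -8.51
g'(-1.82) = -19.53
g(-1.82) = 18.21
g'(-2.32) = -28.23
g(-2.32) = 30.07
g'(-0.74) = -7.37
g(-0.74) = 4.49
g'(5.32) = -106.54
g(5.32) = -197.08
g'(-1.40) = -13.73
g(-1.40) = 11.27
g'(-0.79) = -7.73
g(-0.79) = 4.87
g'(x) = -3.87*x^2 + 1.36*x - 4.24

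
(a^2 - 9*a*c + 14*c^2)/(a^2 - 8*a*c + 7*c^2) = (a - 2*c)/(a - c)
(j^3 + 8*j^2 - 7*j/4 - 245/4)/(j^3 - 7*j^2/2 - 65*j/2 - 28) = (2*j^2 + 9*j - 35)/(2*(j^2 - 7*j - 8))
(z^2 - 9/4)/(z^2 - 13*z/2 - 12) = (z - 3/2)/(z - 8)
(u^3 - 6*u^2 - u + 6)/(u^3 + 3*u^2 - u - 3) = (u - 6)/(u + 3)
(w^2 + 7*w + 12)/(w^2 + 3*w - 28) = (w^2 + 7*w + 12)/(w^2 + 3*w - 28)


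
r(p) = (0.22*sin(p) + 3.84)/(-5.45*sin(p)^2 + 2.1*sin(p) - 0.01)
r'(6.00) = -18.07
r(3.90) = -0.91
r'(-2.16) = 0.77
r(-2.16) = -0.66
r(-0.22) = -5.21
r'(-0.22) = -31.58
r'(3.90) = 1.62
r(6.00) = -3.70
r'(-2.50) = 2.53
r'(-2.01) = 0.47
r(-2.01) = -0.57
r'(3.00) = 66.87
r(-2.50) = -1.15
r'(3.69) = 3.77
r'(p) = (10.9*sin(p)*cos(p) - 2.1*cos(p))*(0.22*sin(p) + 3.84)/(-5.45*sin(p)^2 + 2.1*sin(p) - 0.01)^2 + 0.22*cos(p)/(-5.45*sin(p)^2 + 2.1*sin(p) - 0.01) = (1.199*sin(p)^2 + 41.856*sin(p) - 8.0662)*cos(p)/(29.7025*sin(p)^4 - 22.89*sin(p)^3 + 4.519*sin(p)^2 - 0.042*sin(p) + 0.0001)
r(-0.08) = -17.98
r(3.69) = -1.44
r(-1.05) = -0.62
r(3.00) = 21.77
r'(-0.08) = -251.43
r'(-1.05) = -0.61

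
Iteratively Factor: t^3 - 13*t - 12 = (t + 1)*(t^2 - t - 12) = (t - 4)*(t + 1)*(t + 3)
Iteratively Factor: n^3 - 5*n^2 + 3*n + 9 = (n - 3)*(n^2 - 2*n - 3) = (n - 3)*(n + 1)*(n - 3)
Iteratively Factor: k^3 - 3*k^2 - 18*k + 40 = (k - 5)*(k^2 + 2*k - 8) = (k - 5)*(k - 2)*(k + 4)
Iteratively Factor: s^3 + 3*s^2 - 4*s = (s)*(s^2 + 3*s - 4) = s*(s + 4)*(s - 1)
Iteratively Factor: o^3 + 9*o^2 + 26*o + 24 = (o + 4)*(o^2 + 5*o + 6) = (o + 3)*(o + 4)*(o + 2)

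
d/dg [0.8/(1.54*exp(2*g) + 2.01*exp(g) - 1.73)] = (-2.464*exp(g) - 1.608)*exp(g)/(1.54*exp(2*g) + 2.01*exp(g) - 1.73)^2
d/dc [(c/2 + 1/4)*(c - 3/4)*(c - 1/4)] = 3*c^2/2 - c/2 - 5/32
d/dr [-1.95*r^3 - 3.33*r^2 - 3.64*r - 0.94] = -5.85*r^2 - 6.66*r - 3.64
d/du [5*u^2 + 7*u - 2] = 10*u + 7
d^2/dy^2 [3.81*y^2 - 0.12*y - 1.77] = 7.62000000000000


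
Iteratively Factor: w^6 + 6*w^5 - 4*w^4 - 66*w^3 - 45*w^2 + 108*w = (w + 3)*(w^5 + 3*w^4 - 13*w^3 - 27*w^2 + 36*w) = (w + 3)*(w + 4)*(w^4 - w^3 - 9*w^2 + 9*w) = (w - 1)*(w + 3)*(w + 4)*(w^3 - 9*w) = (w - 3)*(w - 1)*(w + 3)*(w + 4)*(w^2 + 3*w) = w*(w - 3)*(w - 1)*(w + 3)*(w + 4)*(w + 3)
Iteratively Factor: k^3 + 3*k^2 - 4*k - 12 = (k + 3)*(k^2 - 4) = (k - 2)*(k + 3)*(k + 2)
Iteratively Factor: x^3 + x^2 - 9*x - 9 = (x + 3)*(x^2 - 2*x - 3) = (x - 3)*(x + 3)*(x + 1)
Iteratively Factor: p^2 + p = (p + 1)*(p)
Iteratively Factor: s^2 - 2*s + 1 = (s - 1)*(s - 1)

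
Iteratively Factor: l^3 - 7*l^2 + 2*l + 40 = (l - 5)*(l^2 - 2*l - 8) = (l - 5)*(l + 2)*(l - 4)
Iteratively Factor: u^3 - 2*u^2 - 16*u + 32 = (u - 4)*(u^2 + 2*u - 8) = (u - 4)*(u + 4)*(u - 2)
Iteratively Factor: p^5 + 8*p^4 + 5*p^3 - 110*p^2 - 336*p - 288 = (p + 4)*(p^4 + 4*p^3 - 11*p^2 - 66*p - 72) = (p + 3)*(p + 4)*(p^3 + p^2 - 14*p - 24) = (p - 4)*(p + 3)*(p + 4)*(p^2 + 5*p + 6) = (p - 4)*(p + 3)^2*(p + 4)*(p + 2)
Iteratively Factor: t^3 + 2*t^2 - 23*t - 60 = (t + 4)*(t^2 - 2*t - 15) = (t - 5)*(t + 4)*(t + 3)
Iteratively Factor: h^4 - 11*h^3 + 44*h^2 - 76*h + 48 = (h - 4)*(h^3 - 7*h^2 + 16*h - 12) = (h - 4)*(h - 3)*(h^2 - 4*h + 4) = (h - 4)*(h - 3)*(h - 2)*(h - 2)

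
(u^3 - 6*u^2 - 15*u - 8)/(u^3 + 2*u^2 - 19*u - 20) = (u^2 - 7*u - 8)/(u^2 + u - 20)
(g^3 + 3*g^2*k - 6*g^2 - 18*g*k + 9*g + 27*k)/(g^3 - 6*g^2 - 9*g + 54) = (g^2 + 3*g*k - 3*g - 9*k)/(g^2 - 3*g - 18)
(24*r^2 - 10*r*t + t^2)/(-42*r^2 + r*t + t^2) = (-4*r + t)/(7*r + t)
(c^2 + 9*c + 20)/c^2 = 1 + 9/c + 20/c^2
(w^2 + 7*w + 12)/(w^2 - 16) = (w + 3)/(w - 4)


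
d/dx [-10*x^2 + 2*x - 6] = 2 - 20*x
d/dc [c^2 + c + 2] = 2*c + 1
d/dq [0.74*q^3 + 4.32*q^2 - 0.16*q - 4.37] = 2.22*q^2 + 8.64*q - 0.16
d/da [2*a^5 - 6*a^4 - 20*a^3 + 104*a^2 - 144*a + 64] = 10*a^4 - 24*a^3 - 60*a^2 + 208*a - 144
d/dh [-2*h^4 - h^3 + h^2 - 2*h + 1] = -8*h^3 - 3*h^2 + 2*h - 2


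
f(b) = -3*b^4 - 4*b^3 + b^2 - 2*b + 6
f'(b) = -12*b^3 - 12*b^2 + 2*b - 2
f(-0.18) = 6.41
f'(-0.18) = -2.68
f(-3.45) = -235.95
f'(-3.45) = 341.03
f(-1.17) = 10.49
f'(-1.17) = -1.55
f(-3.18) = -155.68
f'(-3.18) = 256.18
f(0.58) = 4.06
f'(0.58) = -7.22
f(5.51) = -3409.00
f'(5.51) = -2362.71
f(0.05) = 5.90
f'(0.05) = -1.93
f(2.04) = -79.83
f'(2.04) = -149.74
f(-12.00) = -55122.00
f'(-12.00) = 18982.00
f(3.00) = -342.00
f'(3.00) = -428.00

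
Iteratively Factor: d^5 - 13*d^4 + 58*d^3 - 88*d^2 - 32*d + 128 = (d - 4)*(d^4 - 9*d^3 + 22*d^2 - 32) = (d - 4)*(d + 1)*(d^3 - 10*d^2 + 32*d - 32) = (d - 4)^2*(d + 1)*(d^2 - 6*d + 8) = (d - 4)^2*(d - 2)*(d + 1)*(d - 4)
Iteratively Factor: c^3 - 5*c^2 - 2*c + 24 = (c - 4)*(c^2 - c - 6) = (c - 4)*(c - 3)*(c + 2)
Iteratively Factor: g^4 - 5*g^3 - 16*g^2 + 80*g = (g - 4)*(g^3 - g^2 - 20*g) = (g - 4)*(g + 4)*(g^2 - 5*g) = g*(g - 4)*(g + 4)*(g - 5)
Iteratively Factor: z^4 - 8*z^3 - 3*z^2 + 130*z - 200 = (z - 5)*(z^3 - 3*z^2 - 18*z + 40) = (z - 5)*(z - 2)*(z^2 - z - 20) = (z - 5)*(z - 2)*(z + 4)*(z - 5)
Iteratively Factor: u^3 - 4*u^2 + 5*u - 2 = (u - 1)*(u^2 - 3*u + 2) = (u - 2)*(u - 1)*(u - 1)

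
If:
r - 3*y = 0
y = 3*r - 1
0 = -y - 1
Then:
No Solution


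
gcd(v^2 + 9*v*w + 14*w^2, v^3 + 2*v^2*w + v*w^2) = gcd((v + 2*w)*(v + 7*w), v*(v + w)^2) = 1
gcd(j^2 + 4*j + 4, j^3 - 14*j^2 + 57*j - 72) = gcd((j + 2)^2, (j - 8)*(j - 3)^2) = 1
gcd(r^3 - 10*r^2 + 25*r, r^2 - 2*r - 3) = 1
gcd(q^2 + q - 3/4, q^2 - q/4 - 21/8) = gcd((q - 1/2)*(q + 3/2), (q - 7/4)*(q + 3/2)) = q + 3/2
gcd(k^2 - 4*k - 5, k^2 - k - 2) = k + 1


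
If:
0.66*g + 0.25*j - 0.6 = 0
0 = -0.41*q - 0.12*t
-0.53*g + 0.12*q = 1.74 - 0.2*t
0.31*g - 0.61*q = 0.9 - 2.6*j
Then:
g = 1.21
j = -0.79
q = -4.23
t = 14.44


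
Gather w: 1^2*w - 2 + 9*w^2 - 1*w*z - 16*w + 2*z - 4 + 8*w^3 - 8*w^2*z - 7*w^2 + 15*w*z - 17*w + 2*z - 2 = 8*w^3 + w^2*(2 - 8*z) + w*(14*z - 32) + 4*z - 8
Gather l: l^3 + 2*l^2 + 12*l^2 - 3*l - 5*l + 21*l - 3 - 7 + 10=l^3 + 14*l^2 + 13*l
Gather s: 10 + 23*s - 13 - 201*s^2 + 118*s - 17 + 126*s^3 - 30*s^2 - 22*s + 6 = 126*s^3 - 231*s^2 + 119*s - 14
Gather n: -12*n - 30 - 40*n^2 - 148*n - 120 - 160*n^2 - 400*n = -200*n^2 - 560*n - 150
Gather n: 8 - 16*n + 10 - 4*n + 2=20 - 20*n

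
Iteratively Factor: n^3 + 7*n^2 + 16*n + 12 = (n + 2)*(n^2 + 5*n + 6) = (n + 2)*(n + 3)*(n + 2)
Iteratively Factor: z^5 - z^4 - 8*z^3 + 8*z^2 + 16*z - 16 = (z - 2)*(z^4 + z^3 - 6*z^2 - 4*z + 8) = (z - 2)*(z + 2)*(z^3 - z^2 - 4*z + 4) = (z - 2)*(z + 2)^2*(z^2 - 3*z + 2) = (z - 2)^2*(z + 2)^2*(z - 1)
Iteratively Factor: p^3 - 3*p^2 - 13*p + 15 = (p + 3)*(p^2 - 6*p + 5) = (p - 5)*(p + 3)*(p - 1)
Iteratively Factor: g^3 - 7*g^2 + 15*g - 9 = (g - 1)*(g^2 - 6*g + 9) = (g - 3)*(g - 1)*(g - 3)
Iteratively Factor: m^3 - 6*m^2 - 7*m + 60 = (m - 4)*(m^2 - 2*m - 15) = (m - 4)*(m + 3)*(m - 5)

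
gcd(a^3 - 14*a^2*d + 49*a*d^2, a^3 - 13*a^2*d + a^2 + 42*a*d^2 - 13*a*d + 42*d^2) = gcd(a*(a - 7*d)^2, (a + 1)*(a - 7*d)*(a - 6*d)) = a - 7*d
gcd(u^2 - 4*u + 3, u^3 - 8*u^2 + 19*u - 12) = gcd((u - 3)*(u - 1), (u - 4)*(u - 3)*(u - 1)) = u^2 - 4*u + 3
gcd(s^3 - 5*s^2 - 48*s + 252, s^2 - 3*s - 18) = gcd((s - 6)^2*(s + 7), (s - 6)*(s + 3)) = s - 6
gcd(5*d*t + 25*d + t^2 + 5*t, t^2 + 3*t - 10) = t + 5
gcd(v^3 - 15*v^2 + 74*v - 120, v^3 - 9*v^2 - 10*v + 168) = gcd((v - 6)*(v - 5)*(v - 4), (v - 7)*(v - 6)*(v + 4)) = v - 6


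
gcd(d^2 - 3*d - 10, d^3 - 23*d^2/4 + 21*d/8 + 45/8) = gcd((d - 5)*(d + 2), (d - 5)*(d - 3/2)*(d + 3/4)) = d - 5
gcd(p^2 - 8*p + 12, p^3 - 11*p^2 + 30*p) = p - 6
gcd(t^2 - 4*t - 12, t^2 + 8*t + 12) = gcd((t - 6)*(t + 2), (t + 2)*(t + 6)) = t + 2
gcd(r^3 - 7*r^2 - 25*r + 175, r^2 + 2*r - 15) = r + 5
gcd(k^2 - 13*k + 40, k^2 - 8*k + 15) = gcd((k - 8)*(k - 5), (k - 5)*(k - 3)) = k - 5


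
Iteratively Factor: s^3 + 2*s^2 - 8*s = (s + 4)*(s^2 - 2*s) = (s - 2)*(s + 4)*(s)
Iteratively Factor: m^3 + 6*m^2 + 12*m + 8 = (m + 2)*(m^2 + 4*m + 4) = (m + 2)^2*(m + 2)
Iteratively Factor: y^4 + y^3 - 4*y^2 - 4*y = (y - 2)*(y^3 + 3*y^2 + 2*y) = (y - 2)*(y + 2)*(y^2 + y) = (y - 2)*(y + 1)*(y + 2)*(y)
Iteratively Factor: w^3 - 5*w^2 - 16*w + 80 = (w - 4)*(w^2 - w - 20) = (w - 5)*(w - 4)*(w + 4)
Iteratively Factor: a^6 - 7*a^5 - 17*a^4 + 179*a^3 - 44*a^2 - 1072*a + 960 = (a - 1)*(a^5 - 6*a^4 - 23*a^3 + 156*a^2 + 112*a - 960) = (a - 4)*(a - 1)*(a^4 - 2*a^3 - 31*a^2 + 32*a + 240) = (a - 4)*(a - 1)*(a + 3)*(a^3 - 5*a^2 - 16*a + 80) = (a - 4)^2*(a - 1)*(a + 3)*(a^2 - a - 20) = (a - 4)^2*(a - 1)*(a + 3)*(a + 4)*(a - 5)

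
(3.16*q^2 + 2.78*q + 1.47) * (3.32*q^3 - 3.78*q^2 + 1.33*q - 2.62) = 10.4912*q^5 - 2.7152*q^4 - 1.4252*q^3 - 10.1384*q^2 - 5.3285*q - 3.8514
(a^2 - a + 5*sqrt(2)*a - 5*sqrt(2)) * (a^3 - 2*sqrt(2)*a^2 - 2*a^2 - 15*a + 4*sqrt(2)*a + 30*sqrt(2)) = a^5 - 3*a^4 + 3*sqrt(2)*a^4 - 33*a^3 - 9*sqrt(2)*a^3 - 39*sqrt(2)*a^2 + 75*a^2 + 45*sqrt(2)*a + 260*a - 300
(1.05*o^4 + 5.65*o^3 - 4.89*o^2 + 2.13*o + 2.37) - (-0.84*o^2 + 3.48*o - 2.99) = 1.05*o^4 + 5.65*o^3 - 4.05*o^2 - 1.35*o + 5.36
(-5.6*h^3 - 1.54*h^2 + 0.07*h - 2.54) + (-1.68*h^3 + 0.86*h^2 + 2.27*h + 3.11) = -7.28*h^3 - 0.68*h^2 + 2.34*h + 0.57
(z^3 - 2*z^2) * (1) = z^3 - 2*z^2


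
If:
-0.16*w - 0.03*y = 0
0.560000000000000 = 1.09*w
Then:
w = 0.51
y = -2.74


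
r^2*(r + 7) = r^3 + 7*r^2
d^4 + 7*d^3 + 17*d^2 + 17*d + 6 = (d + 1)^2*(d + 2)*(d + 3)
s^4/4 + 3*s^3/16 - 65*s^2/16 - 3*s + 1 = (s/4 + 1)*(s - 4)*(s - 1/4)*(s + 1)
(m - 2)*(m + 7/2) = m^2 + 3*m/2 - 7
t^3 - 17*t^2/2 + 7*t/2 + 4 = (t - 8)*(t - 1)*(t + 1/2)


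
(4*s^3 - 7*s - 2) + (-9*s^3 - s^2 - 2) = -5*s^3 - s^2 - 7*s - 4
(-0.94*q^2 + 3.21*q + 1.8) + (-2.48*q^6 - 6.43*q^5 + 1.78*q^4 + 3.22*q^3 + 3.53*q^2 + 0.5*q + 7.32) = -2.48*q^6 - 6.43*q^5 + 1.78*q^4 + 3.22*q^3 + 2.59*q^2 + 3.71*q + 9.12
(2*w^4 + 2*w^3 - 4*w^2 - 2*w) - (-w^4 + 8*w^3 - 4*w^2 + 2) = 3*w^4 - 6*w^3 - 2*w - 2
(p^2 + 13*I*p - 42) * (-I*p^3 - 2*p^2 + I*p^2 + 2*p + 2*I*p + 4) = -I*p^5 + 11*p^4 + I*p^4 - 11*p^3 + 18*I*p^3 + 62*p^2 - 16*I*p^2 - 84*p - 32*I*p - 168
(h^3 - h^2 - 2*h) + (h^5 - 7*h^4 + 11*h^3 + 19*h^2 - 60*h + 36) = h^5 - 7*h^4 + 12*h^3 + 18*h^2 - 62*h + 36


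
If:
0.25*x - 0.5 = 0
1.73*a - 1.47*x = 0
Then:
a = 1.70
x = 2.00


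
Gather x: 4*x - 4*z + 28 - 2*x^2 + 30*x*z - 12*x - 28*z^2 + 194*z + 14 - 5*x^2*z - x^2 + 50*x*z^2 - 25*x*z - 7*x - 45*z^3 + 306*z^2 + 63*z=x^2*(-5*z - 3) + x*(50*z^2 + 5*z - 15) - 45*z^3 + 278*z^2 + 253*z + 42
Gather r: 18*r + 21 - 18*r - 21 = 0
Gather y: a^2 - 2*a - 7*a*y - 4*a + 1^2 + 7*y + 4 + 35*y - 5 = a^2 - 6*a + y*(42 - 7*a)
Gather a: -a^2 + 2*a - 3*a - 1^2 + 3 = -a^2 - a + 2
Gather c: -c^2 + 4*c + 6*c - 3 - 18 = -c^2 + 10*c - 21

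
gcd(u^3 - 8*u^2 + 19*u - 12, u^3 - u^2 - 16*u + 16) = u^2 - 5*u + 4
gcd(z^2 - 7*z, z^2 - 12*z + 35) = z - 7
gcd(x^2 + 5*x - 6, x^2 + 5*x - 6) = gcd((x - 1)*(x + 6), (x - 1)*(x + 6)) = x^2 + 5*x - 6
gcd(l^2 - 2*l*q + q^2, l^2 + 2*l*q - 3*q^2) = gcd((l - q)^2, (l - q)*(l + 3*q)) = -l + q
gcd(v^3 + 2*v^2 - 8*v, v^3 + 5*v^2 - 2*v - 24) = v^2 + 2*v - 8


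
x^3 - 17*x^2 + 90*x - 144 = (x - 8)*(x - 6)*(x - 3)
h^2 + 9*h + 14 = (h + 2)*(h + 7)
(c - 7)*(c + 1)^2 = c^3 - 5*c^2 - 13*c - 7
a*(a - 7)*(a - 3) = a^3 - 10*a^2 + 21*a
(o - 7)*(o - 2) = o^2 - 9*o + 14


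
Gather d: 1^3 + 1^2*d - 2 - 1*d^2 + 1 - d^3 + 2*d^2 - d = -d^3 + d^2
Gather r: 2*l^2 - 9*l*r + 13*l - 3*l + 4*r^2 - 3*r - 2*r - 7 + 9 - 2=2*l^2 + 10*l + 4*r^2 + r*(-9*l - 5)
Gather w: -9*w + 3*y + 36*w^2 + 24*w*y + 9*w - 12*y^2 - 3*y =36*w^2 + 24*w*y - 12*y^2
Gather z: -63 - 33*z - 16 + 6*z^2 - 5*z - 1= 6*z^2 - 38*z - 80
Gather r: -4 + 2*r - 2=2*r - 6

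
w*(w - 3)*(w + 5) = w^3 + 2*w^2 - 15*w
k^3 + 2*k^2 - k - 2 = (k - 1)*(k + 1)*(k + 2)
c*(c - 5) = c^2 - 5*c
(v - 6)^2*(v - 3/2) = v^3 - 27*v^2/2 + 54*v - 54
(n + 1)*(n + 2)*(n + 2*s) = n^3 + 2*n^2*s + 3*n^2 + 6*n*s + 2*n + 4*s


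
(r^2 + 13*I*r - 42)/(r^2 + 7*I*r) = (r + 6*I)/r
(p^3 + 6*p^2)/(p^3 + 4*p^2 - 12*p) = p/(p - 2)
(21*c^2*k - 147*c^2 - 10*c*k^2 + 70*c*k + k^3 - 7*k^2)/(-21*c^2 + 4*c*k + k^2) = (-7*c*k + 49*c + k^2 - 7*k)/(7*c + k)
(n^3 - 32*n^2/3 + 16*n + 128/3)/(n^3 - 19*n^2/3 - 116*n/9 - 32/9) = 3*(n - 4)/(3*n + 1)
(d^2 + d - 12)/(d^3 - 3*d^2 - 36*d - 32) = (d - 3)/(d^2 - 7*d - 8)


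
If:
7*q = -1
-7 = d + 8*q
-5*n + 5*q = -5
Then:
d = -41/7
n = 6/7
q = -1/7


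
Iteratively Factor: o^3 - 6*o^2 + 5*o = (o - 5)*(o^2 - o) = (o - 5)*(o - 1)*(o)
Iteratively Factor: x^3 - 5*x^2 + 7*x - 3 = (x - 3)*(x^2 - 2*x + 1) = (x - 3)*(x - 1)*(x - 1)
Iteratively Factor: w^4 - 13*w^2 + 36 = (w - 3)*(w^3 + 3*w^2 - 4*w - 12) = (w - 3)*(w + 2)*(w^2 + w - 6) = (w - 3)*(w + 2)*(w + 3)*(w - 2)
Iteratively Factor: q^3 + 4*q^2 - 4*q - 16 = (q + 4)*(q^2 - 4) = (q - 2)*(q + 4)*(q + 2)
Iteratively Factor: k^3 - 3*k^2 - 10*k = (k + 2)*(k^2 - 5*k) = k*(k + 2)*(k - 5)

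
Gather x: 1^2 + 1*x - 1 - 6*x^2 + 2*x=-6*x^2 + 3*x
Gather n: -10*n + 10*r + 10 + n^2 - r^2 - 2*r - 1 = n^2 - 10*n - r^2 + 8*r + 9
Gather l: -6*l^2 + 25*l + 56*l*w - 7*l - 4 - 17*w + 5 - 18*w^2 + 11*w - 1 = -6*l^2 + l*(56*w + 18) - 18*w^2 - 6*w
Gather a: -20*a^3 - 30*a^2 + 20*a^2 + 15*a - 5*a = -20*a^3 - 10*a^2 + 10*a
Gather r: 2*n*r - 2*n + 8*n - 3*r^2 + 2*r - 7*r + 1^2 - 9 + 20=6*n - 3*r^2 + r*(2*n - 5) + 12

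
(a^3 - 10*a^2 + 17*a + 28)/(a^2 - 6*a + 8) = (a^2 - 6*a - 7)/(a - 2)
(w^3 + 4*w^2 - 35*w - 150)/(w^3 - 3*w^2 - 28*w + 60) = (w + 5)/(w - 2)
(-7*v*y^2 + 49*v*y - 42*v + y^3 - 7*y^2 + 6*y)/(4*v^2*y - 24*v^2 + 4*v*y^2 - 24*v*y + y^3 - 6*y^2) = (-7*v*y + 7*v + y^2 - y)/(4*v^2 + 4*v*y + y^2)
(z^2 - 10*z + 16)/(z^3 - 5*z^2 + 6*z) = (z - 8)/(z*(z - 3))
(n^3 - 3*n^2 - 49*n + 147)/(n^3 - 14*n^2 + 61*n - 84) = (n + 7)/(n - 4)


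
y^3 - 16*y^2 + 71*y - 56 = (y - 8)*(y - 7)*(y - 1)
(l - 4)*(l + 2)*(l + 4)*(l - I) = l^4 + 2*l^3 - I*l^3 - 16*l^2 - 2*I*l^2 - 32*l + 16*I*l + 32*I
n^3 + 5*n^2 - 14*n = n*(n - 2)*(n + 7)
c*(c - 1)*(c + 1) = c^3 - c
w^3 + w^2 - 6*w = w*(w - 2)*(w + 3)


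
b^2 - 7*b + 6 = (b - 6)*(b - 1)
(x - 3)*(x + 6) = x^2 + 3*x - 18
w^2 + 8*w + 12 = (w + 2)*(w + 6)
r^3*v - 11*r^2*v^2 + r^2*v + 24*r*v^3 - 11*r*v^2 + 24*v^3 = (r - 8*v)*(r - 3*v)*(r*v + v)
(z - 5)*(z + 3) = z^2 - 2*z - 15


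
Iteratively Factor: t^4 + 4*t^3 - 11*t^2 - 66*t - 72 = (t + 3)*(t^3 + t^2 - 14*t - 24) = (t + 2)*(t + 3)*(t^2 - t - 12) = (t + 2)*(t + 3)^2*(t - 4)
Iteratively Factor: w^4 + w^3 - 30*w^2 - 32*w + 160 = (w + 4)*(w^3 - 3*w^2 - 18*w + 40) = (w - 2)*(w + 4)*(w^2 - w - 20) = (w - 2)*(w + 4)^2*(w - 5)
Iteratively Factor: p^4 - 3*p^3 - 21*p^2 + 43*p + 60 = (p + 1)*(p^3 - 4*p^2 - 17*p + 60) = (p - 5)*(p + 1)*(p^2 + p - 12) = (p - 5)*(p - 3)*(p + 1)*(p + 4)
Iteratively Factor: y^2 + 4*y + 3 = (y + 1)*(y + 3)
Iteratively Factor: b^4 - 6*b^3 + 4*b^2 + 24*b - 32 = (b - 4)*(b^3 - 2*b^2 - 4*b + 8) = (b - 4)*(b - 2)*(b^2 - 4) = (b - 4)*(b - 2)^2*(b + 2)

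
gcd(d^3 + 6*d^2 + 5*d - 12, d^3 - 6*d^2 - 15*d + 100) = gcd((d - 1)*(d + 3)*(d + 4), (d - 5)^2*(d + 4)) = d + 4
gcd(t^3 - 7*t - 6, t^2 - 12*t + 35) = 1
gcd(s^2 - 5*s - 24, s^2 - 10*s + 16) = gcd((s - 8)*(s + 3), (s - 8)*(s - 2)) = s - 8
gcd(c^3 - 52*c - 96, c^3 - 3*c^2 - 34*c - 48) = c^2 - 6*c - 16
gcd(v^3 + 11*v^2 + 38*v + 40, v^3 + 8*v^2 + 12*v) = v + 2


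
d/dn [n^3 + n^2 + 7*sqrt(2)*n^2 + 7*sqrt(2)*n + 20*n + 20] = 3*n^2 + 2*n + 14*sqrt(2)*n + 7*sqrt(2) + 20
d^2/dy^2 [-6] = 0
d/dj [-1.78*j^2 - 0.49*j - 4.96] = -3.56*j - 0.49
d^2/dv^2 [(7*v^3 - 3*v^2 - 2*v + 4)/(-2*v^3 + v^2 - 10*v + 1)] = 2*(-2*v^6 + 444*v^5 - 372*v^4 - 595*v^3 - 27*v^2 + 69*v - 373)/(8*v^9 - 12*v^8 + 126*v^7 - 133*v^6 + 642*v^5 - 423*v^4 + 1066*v^3 - 303*v^2 + 30*v - 1)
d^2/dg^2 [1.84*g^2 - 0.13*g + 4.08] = 3.68000000000000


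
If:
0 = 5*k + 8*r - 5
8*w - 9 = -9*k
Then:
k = 1 - 8*w/9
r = 5*w/9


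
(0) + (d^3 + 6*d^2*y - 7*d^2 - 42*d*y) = d^3 + 6*d^2*y - 7*d^2 - 42*d*y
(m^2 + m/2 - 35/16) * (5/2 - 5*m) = -5*m^3 + 195*m/16 - 175/32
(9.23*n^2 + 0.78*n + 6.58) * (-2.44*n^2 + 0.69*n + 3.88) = -22.5212*n^4 + 4.4655*n^3 + 20.2954*n^2 + 7.5666*n + 25.5304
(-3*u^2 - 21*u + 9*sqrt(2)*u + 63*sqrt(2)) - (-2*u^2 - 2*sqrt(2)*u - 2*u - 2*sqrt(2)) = -u^2 - 19*u + 11*sqrt(2)*u + 65*sqrt(2)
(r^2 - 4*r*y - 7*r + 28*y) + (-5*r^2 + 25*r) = -4*r^2 - 4*r*y + 18*r + 28*y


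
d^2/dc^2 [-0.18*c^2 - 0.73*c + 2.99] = -0.360000000000000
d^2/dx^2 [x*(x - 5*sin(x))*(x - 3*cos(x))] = 5*x^2*sin(x) + 3*x^2*cos(x) + 12*x*sin(x) - 30*x*sin(2*x) - 20*x*cos(x) + 6*x - 10*sin(x) - 6*cos(x) + 30*cos(2*x)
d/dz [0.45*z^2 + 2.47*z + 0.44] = 0.9*z + 2.47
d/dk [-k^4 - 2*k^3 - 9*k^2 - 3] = 2*k*(-2*k^2 - 3*k - 9)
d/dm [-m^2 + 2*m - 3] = 2 - 2*m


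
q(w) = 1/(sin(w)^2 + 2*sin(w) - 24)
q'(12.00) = 0.00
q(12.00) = -0.04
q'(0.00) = 0.00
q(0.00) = -0.04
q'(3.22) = 0.00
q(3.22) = -0.04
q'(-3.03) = 0.00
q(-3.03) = -0.04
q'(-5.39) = -0.00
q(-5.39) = -0.05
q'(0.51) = -0.01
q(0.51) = -0.04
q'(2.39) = 0.01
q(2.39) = -0.05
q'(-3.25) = 0.00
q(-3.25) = -0.04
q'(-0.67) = -0.00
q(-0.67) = -0.04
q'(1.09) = -0.00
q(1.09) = -0.05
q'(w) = (-2*sin(w)*cos(w) - 2*cos(w))/(sin(w)^2 + 2*sin(w) - 24)^2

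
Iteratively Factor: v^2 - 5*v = (v)*(v - 5)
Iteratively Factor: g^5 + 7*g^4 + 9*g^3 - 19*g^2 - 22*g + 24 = (g - 1)*(g^4 + 8*g^3 + 17*g^2 - 2*g - 24) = (g - 1)*(g + 3)*(g^3 + 5*g^2 + 2*g - 8) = (g - 1)^2*(g + 3)*(g^2 + 6*g + 8) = (g - 1)^2*(g + 3)*(g + 4)*(g + 2)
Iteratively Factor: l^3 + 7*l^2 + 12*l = (l + 4)*(l^2 + 3*l) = (l + 3)*(l + 4)*(l)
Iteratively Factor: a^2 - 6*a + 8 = (a - 4)*(a - 2)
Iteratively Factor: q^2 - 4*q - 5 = (q + 1)*(q - 5)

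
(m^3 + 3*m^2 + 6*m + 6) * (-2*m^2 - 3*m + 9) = -2*m^5 - 9*m^4 - 12*m^3 - 3*m^2 + 36*m + 54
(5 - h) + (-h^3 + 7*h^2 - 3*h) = -h^3 + 7*h^2 - 4*h + 5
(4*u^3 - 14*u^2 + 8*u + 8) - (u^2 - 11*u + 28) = 4*u^3 - 15*u^2 + 19*u - 20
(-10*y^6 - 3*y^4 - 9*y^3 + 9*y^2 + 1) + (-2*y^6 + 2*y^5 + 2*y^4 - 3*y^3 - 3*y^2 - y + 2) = -12*y^6 + 2*y^5 - y^4 - 12*y^3 + 6*y^2 - y + 3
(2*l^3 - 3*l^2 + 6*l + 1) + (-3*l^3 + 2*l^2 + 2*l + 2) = -l^3 - l^2 + 8*l + 3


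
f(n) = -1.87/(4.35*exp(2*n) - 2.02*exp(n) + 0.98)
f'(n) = -1.87*(-8.7*exp(2*n) + 2.02*exp(n))/(4.35*exp(2*n) - 2.02*exp(n) + 0.98)^2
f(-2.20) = -2.31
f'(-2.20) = -0.33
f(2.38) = -0.00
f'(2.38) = 0.01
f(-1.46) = -2.51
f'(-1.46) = 0.00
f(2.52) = -0.00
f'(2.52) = 0.01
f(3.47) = -0.00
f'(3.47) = 0.00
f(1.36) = -0.03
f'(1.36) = 0.07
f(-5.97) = -1.92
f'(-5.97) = -0.01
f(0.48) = -0.21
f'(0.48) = 0.44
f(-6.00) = -1.92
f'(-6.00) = -0.00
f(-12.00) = -1.91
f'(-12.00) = 0.00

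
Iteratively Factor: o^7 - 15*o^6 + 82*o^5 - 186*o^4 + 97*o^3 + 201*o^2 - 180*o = (o - 5)*(o^6 - 10*o^5 + 32*o^4 - 26*o^3 - 33*o^2 + 36*o) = (o - 5)*(o - 3)*(o^5 - 7*o^4 + 11*o^3 + 7*o^2 - 12*o) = (o - 5)*(o - 3)*(o + 1)*(o^4 - 8*o^3 + 19*o^2 - 12*o) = (o - 5)*(o - 3)^2*(o + 1)*(o^3 - 5*o^2 + 4*o) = o*(o - 5)*(o - 3)^2*(o + 1)*(o^2 - 5*o + 4) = o*(o - 5)*(o - 4)*(o - 3)^2*(o + 1)*(o - 1)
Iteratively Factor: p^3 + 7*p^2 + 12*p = (p + 3)*(p^2 + 4*p) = p*(p + 3)*(p + 4)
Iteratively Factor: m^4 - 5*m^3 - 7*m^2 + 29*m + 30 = (m + 2)*(m^3 - 7*m^2 + 7*m + 15) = (m + 1)*(m + 2)*(m^2 - 8*m + 15) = (m - 5)*(m + 1)*(m + 2)*(m - 3)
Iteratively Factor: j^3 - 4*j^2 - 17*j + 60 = (j + 4)*(j^2 - 8*j + 15) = (j - 5)*(j + 4)*(j - 3)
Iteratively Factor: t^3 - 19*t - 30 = (t + 3)*(t^2 - 3*t - 10) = (t - 5)*(t + 3)*(t + 2)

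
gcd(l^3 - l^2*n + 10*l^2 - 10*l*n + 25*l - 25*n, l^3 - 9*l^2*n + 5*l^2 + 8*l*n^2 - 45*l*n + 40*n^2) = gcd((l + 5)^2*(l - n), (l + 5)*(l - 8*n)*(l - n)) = l^2 - l*n + 5*l - 5*n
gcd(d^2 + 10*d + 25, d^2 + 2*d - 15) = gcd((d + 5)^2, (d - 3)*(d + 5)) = d + 5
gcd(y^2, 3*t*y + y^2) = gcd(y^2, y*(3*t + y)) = y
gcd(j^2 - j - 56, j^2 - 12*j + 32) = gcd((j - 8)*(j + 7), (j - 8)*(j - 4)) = j - 8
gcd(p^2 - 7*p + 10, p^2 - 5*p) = p - 5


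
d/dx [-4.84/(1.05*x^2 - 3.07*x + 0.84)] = (10.164*x - 14.8588)/(1.05*x^2 - 3.07*x + 0.84)^2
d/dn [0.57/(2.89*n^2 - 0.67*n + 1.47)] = (0.3819 - 3.2946*n)/(2.89*n^2 - 0.67*n + 1.47)^2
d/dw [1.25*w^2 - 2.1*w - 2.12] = 2.5*w - 2.1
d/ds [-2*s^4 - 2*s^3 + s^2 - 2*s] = -8*s^3 - 6*s^2 + 2*s - 2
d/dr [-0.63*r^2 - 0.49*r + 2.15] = -1.26*r - 0.49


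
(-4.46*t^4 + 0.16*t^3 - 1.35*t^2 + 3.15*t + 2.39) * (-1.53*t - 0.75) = 6.8238*t^5 + 3.1002*t^4 + 1.9455*t^3 - 3.807*t^2 - 6.0192*t - 1.7925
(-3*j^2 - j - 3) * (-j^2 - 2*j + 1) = 3*j^4 + 7*j^3 + 2*j^2 + 5*j - 3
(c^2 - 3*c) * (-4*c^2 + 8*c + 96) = -4*c^4 + 20*c^3 + 72*c^2 - 288*c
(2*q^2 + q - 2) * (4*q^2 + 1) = 8*q^4 + 4*q^3 - 6*q^2 + q - 2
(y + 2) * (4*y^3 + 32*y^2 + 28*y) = 4*y^4 + 40*y^3 + 92*y^2 + 56*y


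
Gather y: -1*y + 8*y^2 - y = 8*y^2 - 2*y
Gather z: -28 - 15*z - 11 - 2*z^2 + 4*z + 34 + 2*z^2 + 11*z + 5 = 0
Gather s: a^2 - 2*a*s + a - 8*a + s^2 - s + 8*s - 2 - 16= a^2 - 7*a + s^2 + s*(7 - 2*a) - 18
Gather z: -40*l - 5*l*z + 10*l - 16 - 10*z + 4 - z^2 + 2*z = -30*l - z^2 + z*(-5*l - 8) - 12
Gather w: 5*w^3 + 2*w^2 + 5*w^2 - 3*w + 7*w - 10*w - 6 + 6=5*w^3 + 7*w^2 - 6*w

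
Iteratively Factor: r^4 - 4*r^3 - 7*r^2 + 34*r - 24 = (r - 2)*(r^3 - 2*r^2 - 11*r + 12) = (r - 2)*(r + 3)*(r^2 - 5*r + 4) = (r - 2)*(r - 1)*(r + 3)*(r - 4)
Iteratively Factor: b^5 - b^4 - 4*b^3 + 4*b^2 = (b + 2)*(b^4 - 3*b^3 + 2*b^2) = b*(b + 2)*(b^3 - 3*b^2 + 2*b) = b*(b - 1)*(b + 2)*(b^2 - 2*b) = b*(b - 2)*(b - 1)*(b + 2)*(b)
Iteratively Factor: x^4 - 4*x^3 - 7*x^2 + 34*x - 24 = (x + 3)*(x^3 - 7*x^2 + 14*x - 8) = (x - 1)*(x + 3)*(x^2 - 6*x + 8) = (x - 2)*(x - 1)*(x + 3)*(x - 4)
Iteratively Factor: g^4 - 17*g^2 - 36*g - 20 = (g + 2)*(g^3 - 2*g^2 - 13*g - 10) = (g - 5)*(g + 2)*(g^2 + 3*g + 2) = (g - 5)*(g + 2)^2*(g + 1)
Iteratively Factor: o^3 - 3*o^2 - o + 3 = (o - 1)*(o^2 - 2*o - 3) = (o - 1)*(o + 1)*(o - 3)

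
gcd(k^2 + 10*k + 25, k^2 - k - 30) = k + 5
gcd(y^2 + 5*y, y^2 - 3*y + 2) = 1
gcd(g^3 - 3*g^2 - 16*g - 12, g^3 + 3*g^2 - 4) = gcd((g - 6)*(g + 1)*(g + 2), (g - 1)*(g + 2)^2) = g + 2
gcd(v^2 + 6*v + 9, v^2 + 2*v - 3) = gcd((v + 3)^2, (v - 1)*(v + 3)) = v + 3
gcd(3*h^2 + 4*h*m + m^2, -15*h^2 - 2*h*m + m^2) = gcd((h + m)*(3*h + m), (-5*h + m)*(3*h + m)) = 3*h + m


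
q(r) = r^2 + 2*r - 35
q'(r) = 2*r + 2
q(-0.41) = -35.65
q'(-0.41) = 1.18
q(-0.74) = -35.93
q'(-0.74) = 0.52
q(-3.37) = -30.38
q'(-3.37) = -4.74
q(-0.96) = -36.00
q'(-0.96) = 0.08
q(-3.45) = -30.00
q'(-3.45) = -4.90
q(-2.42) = -33.98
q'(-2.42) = -2.84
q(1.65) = -28.98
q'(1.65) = 5.30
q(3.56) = -15.21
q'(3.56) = 9.12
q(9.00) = 64.00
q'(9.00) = 20.00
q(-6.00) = -11.00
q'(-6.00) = -10.00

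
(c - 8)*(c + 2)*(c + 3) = c^3 - 3*c^2 - 34*c - 48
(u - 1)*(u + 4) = u^2 + 3*u - 4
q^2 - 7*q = q*(q - 7)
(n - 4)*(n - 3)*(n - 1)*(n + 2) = n^4 - 6*n^3 + 3*n^2 + 26*n - 24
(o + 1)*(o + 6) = o^2 + 7*o + 6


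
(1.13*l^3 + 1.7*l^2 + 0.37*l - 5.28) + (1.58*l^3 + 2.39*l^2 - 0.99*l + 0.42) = 2.71*l^3 + 4.09*l^2 - 0.62*l - 4.86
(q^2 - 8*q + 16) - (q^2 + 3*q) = 16 - 11*q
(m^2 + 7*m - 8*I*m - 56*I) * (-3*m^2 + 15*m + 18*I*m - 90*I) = -3*m^4 - 6*m^3 + 42*I*m^3 + 249*m^2 + 84*I*m^2 + 288*m - 1470*I*m - 5040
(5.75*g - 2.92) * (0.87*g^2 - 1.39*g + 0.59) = 5.0025*g^3 - 10.5329*g^2 + 7.4513*g - 1.7228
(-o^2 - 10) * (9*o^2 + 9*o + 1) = -9*o^4 - 9*o^3 - 91*o^2 - 90*o - 10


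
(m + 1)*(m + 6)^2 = m^3 + 13*m^2 + 48*m + 36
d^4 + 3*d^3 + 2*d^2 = d^2*(d + 1)*(d + 2)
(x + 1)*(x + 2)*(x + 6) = x^3 + 9*x^2 + 20*x + 12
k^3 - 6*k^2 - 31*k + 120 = (k - 8)*(k - 3)*(k + 5)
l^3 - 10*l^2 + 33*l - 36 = (l - 4)*(l - 3)^2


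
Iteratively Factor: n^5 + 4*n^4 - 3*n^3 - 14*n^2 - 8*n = (n + 4)*(n^4 - 3*n^2 - 2*n) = (n + 1)*(n + 4)*(n^3 - n^2 - 2*n) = n*(n + 1)*(n + 4)*(n^2 - n - 2) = n*(n - 2)*(n + 1)*(n + 4)*(n + 1)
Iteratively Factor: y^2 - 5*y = (y - 5)*(y)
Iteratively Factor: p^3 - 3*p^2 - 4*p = (p - 4)*(p^2 + p) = p*(p - 4)*(p + 1)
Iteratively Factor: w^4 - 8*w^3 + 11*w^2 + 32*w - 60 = (w - 5)*(w^3 - 3*w^2 - 4*w + 12) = (w - 5)*(w - 3)*(w^2 - 4) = (w - 5)*(w - 3)*(w + 2)*(w - 2)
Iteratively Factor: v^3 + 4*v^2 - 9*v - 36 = (v + 4)*(v^2 - 9) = (v - 3)*(v + 4)*(v + 3)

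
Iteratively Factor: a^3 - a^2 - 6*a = (a + 2)*(a^2 - 3*a) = a*(a + 2)*(a - 3)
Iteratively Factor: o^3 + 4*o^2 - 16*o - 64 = (o - 4)*(o^2 + 8*o + 16) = (o - 4)*(o + 4)*(o + 4)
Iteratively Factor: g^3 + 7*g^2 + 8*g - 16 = (g + 4)*(g^2 + 3*g - 4) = (g - 1)*(g + 4)*(g + 4)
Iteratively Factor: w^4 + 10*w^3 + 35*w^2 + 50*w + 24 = (w + 4)*(w^3 + 6*w^2 + 11*w + 6) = (w + 1)*(w + 4)*(w^2 + 5*w + 6) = (w + 1)*(w + 2)*(w + 4)*(w + 3)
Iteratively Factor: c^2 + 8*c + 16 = (c + 4)*(c + 4)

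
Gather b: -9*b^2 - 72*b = -9*b^2 - 72*b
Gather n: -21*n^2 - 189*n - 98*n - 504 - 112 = -21*n^2 - 287*n - 616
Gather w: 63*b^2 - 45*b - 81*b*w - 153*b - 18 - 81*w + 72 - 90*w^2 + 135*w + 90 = 63*b^2 - 198*b - 90*w^2 + w*(54 - 81*b) + 144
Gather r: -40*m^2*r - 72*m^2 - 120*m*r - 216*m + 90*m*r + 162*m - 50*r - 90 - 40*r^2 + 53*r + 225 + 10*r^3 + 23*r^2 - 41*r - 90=-72*m^2 - 54*m + 10*r^3 - 17*r^2 + r*(-40*m^2 - 30*m - 38) + 45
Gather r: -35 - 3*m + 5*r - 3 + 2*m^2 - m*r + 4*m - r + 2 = 2*m^2 + m + r*(4 - m) - 36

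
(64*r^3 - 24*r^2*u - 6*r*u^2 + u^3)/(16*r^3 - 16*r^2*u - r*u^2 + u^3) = (16*r^2 - 10*r*u + u^2)/(4*r^2 - 5*r*u + u^2)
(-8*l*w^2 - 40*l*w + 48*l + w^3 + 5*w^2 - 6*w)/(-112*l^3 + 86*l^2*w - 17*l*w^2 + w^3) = (w^2 + 5*w - 6)/(14*l^2 - 9*l*w + w^2)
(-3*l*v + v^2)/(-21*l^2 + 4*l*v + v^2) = v/(7*l + v)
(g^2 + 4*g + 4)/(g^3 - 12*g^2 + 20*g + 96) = (g + 2)/(g^2 - 14*g + 48)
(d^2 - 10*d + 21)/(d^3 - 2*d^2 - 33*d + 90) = (d - 7)/(d^2 + d - 30)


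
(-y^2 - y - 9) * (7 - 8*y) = 8*y^3 + y^2 + 65*y - 63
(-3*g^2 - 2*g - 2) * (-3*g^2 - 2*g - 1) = 9*g^4 + 12*g^3 + 13*g^2 + 6*g + 2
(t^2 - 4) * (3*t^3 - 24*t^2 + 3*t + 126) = 3*t^5 - 24*t^4 - 9*t^3 + 222*t^2 - 12*t - 504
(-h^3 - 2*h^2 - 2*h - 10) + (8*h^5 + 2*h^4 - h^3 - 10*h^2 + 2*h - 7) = 8*h^5 + 2*h^4 - 2*h^3 - 12*h^2 - 17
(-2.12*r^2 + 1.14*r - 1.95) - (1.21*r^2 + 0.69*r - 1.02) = -3.33*r^2 + 0.45*r - 0.93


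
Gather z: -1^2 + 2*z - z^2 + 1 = -z^2 + 2*z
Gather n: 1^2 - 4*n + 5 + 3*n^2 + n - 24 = 3*n^2 - 3*n - 18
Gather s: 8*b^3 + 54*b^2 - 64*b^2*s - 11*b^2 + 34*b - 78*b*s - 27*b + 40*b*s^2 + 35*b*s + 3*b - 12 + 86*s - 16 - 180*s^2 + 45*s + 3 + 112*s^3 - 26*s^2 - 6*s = 8*b^3 + 43*b^2 + 10*b + 112*s^3 + s^2*(40*b - 206) + s*(-64*b^2 - 43*b + 125) - 25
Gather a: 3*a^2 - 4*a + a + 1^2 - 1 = 3*a^2 - 3*a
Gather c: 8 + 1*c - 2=c + 6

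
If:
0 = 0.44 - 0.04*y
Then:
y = 11.00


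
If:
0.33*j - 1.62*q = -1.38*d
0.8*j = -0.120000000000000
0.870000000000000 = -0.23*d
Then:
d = -3.78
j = -0.15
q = -3.25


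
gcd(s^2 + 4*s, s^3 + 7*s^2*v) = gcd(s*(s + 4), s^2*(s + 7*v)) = s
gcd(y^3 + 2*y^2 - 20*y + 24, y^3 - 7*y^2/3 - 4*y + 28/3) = y - 2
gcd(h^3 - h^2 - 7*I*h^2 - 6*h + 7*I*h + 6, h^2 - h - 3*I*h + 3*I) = h - 1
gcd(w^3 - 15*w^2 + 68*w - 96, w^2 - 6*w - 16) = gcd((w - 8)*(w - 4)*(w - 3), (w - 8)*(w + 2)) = w - 8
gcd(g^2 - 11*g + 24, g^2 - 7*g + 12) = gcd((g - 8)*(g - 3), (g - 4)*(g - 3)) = g - 3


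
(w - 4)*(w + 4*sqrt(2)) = w^2 - 4*w + 4*sqrt(2)*w - 16*sqrt(2)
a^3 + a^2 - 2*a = a*(a - 1)*(a + 2)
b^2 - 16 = (b - 4)*(b + 4)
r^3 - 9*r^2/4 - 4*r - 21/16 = (r - 7/2)*(r + 1/2)*(r + 3/4)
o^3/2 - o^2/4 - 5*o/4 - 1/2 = (o/2 + 1/2)*(o - 2)*(o + 1/2)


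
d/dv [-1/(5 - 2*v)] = -2/(2*v - 5)^2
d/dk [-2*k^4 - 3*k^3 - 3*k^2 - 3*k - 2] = -8*k^3 - 9*k^2 - 6*k - 3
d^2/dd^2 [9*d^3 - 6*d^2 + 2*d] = 54*d - 12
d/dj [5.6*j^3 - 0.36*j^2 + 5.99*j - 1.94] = 16.8*j^2 - 0.72*j + 5.99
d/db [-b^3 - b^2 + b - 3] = -3*b^2 - 2*b + 1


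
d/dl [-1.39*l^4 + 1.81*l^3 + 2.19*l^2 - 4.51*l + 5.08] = -5.56*l^3 + 5.43*l^2 + 4.38*l - 4.51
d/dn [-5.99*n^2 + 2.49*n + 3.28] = 2.49 - 11.98*n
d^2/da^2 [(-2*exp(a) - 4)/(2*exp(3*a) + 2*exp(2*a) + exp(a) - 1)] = (-32*exp(6*a) - 168*exp(5*a) - 168*exp(4*a) - 128*exp(3*a) - 120*exp(2*a) - 38*exp(a) - 6)*exp(a)/(8*exp(9*a) + 24*exp(8*a) + 36*exp(7*a) + 20*exp(6*a) - 6*exp(5*a) - 18*exp(4*a) - 5*exp(3*a) + 3*exp(2*a) + 3*exp(a) - 1)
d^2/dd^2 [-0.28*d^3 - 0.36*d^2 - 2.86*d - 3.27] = -1.68*d - 0.72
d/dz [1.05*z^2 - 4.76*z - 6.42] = 2.1*z - 4.76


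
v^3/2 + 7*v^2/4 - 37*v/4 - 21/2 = (v/2 + 1/2)*(v - 7/2)*(v + 6)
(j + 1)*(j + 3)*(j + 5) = j^3 + 9*j^2 + 23*j + 15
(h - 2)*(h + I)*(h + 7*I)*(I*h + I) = I*h^4 - 8*h^3 - I*h^3 + 8*h^2 - 9*I*h^2 + 16*h + 7*I*h + 14*I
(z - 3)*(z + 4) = z^2 + z - 12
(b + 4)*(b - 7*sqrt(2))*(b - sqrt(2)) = b^3 - 8*sqrt(2)*b^2 + 4*b^2 - 32*sqrt(2)*b + 14*b + 56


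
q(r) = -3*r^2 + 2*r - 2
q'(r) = 2 - 6*r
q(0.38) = -1.67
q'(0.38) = -0.28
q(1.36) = -4.83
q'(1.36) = -6.16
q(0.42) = -1.69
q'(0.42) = -0.52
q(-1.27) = -9.38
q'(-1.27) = 9.62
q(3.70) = -35.67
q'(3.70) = -20.20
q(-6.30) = -133.67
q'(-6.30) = 39.80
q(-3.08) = -36.62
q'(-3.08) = 20.48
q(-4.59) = -74.38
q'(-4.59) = 29.54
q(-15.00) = -707.00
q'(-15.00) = 92.00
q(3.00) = -23.00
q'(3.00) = -16.00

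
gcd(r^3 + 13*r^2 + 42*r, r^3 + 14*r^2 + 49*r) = r^2 + 7*r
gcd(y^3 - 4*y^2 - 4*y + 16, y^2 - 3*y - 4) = y - 4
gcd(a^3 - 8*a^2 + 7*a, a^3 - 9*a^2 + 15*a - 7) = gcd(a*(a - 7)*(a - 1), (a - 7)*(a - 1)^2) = a^2 - 8*a + 7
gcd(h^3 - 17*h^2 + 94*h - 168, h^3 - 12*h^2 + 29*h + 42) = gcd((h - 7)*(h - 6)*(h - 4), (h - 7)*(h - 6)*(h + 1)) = h^2 - 13*h + 42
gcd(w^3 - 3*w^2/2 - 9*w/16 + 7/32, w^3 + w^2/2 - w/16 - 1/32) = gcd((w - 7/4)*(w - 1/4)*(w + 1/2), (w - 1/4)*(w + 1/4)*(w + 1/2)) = w^2 + w/4 - 1/8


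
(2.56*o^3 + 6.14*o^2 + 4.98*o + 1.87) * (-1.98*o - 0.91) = -5.0688*o^4 - 14.4868*o^3 - 15.4478*o^2 - 8.2344*o - 1.7017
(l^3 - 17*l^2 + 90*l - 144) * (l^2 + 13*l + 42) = l^5 - 4*l^4 - 89*l^3 + 312*l^2 + 1908*l - 6048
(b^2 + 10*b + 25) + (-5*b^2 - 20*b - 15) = -4*b^2 - 10*b + 10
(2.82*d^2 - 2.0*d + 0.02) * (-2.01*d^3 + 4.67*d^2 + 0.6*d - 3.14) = -5.6682*d^5 + 17.1894*d^4 - 7.6882*d^3 - 9.9614*d^2 + 6.292*d - 0.0628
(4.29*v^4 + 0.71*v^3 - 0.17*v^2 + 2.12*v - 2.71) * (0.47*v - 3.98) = 2.0163*v^5 - 16.7405*v^4 - 2.9057*v^3 + 1.673*v^2 - 9.7113*v + 10.7858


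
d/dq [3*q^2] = 6*q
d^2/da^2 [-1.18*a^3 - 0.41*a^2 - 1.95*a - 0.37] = -7.08*a - 0.82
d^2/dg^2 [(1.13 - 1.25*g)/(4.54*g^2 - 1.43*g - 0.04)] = ((1.25*g - 1.13)*(9.08*g - 1.43)*(18.16*g - 2.86) + (34.05*g - 13.8354)*(-4.54*g^2 + 1.43*g + 0.04))/(-4.54*g^2 + 1.43*g + 0.04)^3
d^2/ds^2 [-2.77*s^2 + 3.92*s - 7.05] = -5.54000000000000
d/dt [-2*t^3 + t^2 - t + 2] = -6*t^2 + 2*t - 1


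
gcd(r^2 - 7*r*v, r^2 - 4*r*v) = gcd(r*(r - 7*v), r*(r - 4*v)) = r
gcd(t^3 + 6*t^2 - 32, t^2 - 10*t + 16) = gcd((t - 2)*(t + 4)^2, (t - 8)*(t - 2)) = t - 2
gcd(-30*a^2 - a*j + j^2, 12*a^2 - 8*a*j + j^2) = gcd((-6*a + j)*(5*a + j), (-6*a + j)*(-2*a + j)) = 6*a - j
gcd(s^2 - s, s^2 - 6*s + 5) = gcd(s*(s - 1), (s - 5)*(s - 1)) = s - 1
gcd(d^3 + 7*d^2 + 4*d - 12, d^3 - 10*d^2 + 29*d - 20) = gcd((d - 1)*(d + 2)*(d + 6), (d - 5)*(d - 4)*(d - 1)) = d - 1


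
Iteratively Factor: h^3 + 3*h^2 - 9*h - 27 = (h + 3)*(h^2 - 9) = (h - 3)*(h + 3)*(h + 3)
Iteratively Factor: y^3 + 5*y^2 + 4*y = (y + 4)*(y^2 + y) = y*(y + 4)*(y + 1)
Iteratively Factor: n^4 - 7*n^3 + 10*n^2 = (n - 5)*(n^3 - 2*n^2) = n*(n - 5)*(n^2 - 2*n) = n*(n - 5)*(n - 2)*(n)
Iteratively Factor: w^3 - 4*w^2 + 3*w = (w)*(w^2 - 4*w + 3) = w*(w - 3)*(w - 1)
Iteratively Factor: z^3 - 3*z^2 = (z - 3)*(z^2) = z*(z - 3)*(z)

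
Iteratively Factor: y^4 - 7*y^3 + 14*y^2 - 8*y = (y - 1)*(y^3 - 6*y^2 + 8*y) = (y - 2)*(y - 1)*(y^2 - 4*y) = (y - 4)*(y - 2)*(y - 1)*(y)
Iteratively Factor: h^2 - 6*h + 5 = (h - 1)*(h - 5)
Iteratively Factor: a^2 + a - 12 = (a - 3)*(a + 4)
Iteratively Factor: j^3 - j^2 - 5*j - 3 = (j - 3)*(j^2 + 2*j + 1) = (j - 3)*(j + 1)*(j + 1)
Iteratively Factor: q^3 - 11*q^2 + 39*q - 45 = (q - 3)*(q^2 - 8*q + 15) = (q - 5)*(q - 3)*(q - 3)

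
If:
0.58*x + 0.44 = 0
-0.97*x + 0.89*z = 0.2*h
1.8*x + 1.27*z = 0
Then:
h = 8.46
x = -0.76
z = 1.08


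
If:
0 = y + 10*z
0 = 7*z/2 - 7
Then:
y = -20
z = 2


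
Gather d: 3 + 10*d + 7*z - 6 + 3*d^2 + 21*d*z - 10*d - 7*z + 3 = 3*d^2 + 21*d*z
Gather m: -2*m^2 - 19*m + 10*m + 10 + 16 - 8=-2*m^2 - 9*m + 18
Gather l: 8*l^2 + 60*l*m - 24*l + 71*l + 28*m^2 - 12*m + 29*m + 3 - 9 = 8*l^2 + l*(60*m + 47) + 28*m^2 + 17*m - 6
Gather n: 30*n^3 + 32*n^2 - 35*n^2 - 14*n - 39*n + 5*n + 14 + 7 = 30*n^3 - 3*n^2 - 48*n + 21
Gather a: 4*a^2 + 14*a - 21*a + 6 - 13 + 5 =4*a^2 - 7*a - 2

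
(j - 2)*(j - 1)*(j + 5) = j^3 + 2*j^2 - 13*j + 10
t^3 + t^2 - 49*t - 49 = (t - 7)*(t + 1)*(t + 7)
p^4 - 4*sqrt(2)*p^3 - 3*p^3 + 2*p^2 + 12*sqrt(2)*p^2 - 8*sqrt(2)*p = p*(p - 2)*(p - 1)*(p - 4*sqrt(2))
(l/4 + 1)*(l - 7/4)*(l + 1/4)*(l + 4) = l^4/4 + 13*l^3/8 + 57*l^2/64 - 55*l/8 - 7/4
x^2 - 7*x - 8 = (x - 8)*(x + 1)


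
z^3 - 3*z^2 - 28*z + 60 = (z - 6)*(z - 2)*(z + 5)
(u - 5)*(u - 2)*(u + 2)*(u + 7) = u^4 + 2*u^3 - 39*u^2 - 8*u + 140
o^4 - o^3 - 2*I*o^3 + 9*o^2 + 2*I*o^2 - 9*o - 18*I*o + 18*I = (o - 1)*(o - 3*I)*(o - 2*I)*(o + 3*I)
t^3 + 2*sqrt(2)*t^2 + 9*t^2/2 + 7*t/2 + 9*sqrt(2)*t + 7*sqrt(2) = (t + 1)*(t + 7/2)*(t + 2*sqrt(2))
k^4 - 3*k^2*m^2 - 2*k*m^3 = k*(k - 2*m)*(k + m)^2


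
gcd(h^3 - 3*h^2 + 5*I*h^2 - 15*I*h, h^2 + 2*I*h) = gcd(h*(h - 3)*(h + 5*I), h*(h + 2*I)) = h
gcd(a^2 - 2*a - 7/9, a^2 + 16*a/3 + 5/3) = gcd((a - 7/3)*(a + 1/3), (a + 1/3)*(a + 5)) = a + 1/3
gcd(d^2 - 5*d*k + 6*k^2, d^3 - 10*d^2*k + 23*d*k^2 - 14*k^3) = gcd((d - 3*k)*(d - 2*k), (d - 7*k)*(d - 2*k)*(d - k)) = d - 2*k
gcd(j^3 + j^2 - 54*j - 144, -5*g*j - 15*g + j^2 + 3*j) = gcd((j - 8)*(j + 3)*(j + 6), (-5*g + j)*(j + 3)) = j + 3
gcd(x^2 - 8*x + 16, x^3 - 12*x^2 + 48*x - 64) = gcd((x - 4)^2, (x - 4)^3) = x^2 - 8*x + 16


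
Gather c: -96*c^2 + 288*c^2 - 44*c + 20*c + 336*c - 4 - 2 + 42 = 192*c^2 + 312*c + 36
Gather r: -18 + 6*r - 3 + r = 7*r - 21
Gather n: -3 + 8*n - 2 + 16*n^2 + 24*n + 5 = 16*n^2 + 32*n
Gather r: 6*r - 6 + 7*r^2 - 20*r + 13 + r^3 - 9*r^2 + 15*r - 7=r^3 - 2*r^2 + r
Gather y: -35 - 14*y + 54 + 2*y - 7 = 12 - 12*y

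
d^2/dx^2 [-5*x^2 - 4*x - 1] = -10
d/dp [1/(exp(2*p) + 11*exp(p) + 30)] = (-2*exp(p) - 11)*exp(p)/(exp(2*p) + 11*exp(p) + 30)^2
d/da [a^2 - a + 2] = 2*a - 1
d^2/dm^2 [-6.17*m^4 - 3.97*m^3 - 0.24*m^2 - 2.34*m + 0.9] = -74.04*m^2 - 23.82*m - 0.48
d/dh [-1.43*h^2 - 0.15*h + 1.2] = -2.86*h - 0.15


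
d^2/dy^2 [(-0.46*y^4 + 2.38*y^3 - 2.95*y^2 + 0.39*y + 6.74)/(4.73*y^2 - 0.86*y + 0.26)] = (-20.583068*y^6 + 11.2271280000001*y^5 - 5.43554400000016*y^4 - 7.23681400000004*y^3 + 922.961376*y^2 - 166.414236*y - 6.832328)/(105.823817*y^6 - 57.722082*y^5 + 27.945786*y^4 - 6.981824*y^3 + 1.536132*y^2 - 0.174408*y + 0.017576)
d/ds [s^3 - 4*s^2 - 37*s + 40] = 3*s^2 - 8*s - 37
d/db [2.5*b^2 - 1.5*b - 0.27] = 5.0*b - 1.5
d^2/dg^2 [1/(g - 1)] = 2/(g - 1)^3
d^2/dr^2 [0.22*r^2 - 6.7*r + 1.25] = 0.440000000000000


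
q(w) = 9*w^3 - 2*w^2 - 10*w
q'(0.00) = -10.00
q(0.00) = 0.00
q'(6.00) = 938.00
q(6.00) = 1812.00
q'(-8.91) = 2169.12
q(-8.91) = -6435.81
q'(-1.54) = 60.19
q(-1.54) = -22.21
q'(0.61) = -2.39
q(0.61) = -4.80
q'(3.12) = 240.35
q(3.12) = 222.67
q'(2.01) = 91.04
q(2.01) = 44.91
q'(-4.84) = 641.85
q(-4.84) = -1018.87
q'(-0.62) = 2.86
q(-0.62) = 3.29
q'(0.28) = -9.00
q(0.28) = -2.76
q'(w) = 27*w^2 - 4*w - 10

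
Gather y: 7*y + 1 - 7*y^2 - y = -7*y^2 + 6*y + 1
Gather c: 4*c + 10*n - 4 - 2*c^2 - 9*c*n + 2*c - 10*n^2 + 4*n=-2*c^2 + c*(6 - 9*n) - 10*n^2 + 14*n - 4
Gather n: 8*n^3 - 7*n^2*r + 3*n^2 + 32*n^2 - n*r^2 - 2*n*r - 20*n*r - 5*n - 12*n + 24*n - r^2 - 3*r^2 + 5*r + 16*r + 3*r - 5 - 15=8*n^3 + n^2*(35 - 7*r) + n*(-r^2 - 22*r + 7) - 4*r^2 + 24*r - 20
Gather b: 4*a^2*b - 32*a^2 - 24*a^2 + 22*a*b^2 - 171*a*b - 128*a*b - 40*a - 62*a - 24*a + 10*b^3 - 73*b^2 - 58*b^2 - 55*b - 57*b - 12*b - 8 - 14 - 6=-56*a^2 - 126*a + 10*b^3 + b^2*(22*a - 131) + b*(4*a^2 - 299*a - 124) - 28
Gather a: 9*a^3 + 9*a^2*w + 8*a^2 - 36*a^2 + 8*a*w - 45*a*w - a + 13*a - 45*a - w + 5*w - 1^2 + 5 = 9*a^3 + a^2*(9*w - 28) + a*(-37*w - 33) + 4*w + 4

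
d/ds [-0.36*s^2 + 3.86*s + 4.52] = 3.86 - 0.72*s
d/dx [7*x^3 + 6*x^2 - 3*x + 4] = 21*x^2 + 12*x - 3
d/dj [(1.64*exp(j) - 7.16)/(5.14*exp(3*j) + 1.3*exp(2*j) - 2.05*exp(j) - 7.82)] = (-16.8592*exp(3*j) + 108.2752*exp(2*j) + 18.616*exp(j) - 27.5028)*exp(j)/(26.4196*exp(6*j) + 13.364*exp(5*j) - 19.384*exp(4*j) - 85.7196*exp(3*j) - 16.1295*exp(2*j) + 32.062*exp(j) + 61.1524)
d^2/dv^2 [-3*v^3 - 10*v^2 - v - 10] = -18*v - 20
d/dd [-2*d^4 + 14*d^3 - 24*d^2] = 2*d*(-4*d^2 + 21*d - 24)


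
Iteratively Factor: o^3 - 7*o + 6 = (o - 2)*(o^2 + 2*o - 3) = (o - 2)*(o + 3)*(o - 1)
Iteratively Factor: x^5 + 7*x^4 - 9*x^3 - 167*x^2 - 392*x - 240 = (x + 1)*(x^4 + 6*x^3 - 15*x^2 - 152*x - 240) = (x - 5)*(x + 1)*(x^3 + 11*x^2 + 40*x + 48) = (x - 5)*(x + 1)*(x + 4)*(x^2 + 7*x + 12) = (x - 5)*(x + 1)*(x + 3)*(x + 4)*(x + 4)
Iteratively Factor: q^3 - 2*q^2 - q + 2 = (q - 2)*(q^2 - 1) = (q - 2)*(q - 1)*(q + 1)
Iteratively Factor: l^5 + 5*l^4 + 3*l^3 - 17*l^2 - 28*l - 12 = (l - 2)*(l^4 + 7*l^3 + 17*l^2 + 17*l + 6) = (l - 2)*(l + 3)*(l^3 + 4*l^2 + 5*l + 2) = (l - 2)*(l + 1)*(l + 3)*(l^2 + 3*l + 2) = (l - 2)*(l + 1)*(l + 2)*(l + 3)*(l + 1)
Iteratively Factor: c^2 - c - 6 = (c + 2)*(c - 3)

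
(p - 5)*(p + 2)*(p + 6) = p^3 + 3*p^2 - 28*p - 60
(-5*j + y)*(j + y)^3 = -5*j^4 - 14*j^3*y - 12*j^2*y^2 - 2*j*y^3 + y^4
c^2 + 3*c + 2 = (c + 1)*(c + 2)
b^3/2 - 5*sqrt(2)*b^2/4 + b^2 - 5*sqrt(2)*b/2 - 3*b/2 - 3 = (b/2 + 1)*(b - 3*sqrt(2))*(b + sqrt(2)/2)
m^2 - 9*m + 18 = (m - 6)*(m - 3)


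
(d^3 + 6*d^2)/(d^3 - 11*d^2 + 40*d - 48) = d^2*(d + 6)/(d^3 - 11*d^2 + 40*d - 48)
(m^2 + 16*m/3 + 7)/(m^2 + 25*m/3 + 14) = (m + 3)/(m + 6)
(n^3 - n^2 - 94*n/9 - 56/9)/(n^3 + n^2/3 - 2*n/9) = (3*n^2 - 5*n - 28)/(n*(3*n - 1))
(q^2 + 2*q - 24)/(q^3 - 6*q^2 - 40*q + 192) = 1/(q - 8)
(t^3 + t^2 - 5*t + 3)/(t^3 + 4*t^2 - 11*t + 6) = (t + 3)/(t + 6)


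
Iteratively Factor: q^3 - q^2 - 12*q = (q)*(q^2 - q - 12) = q*(q + 3)*(q - 4)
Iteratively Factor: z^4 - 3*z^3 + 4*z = (z + 1)*(z^3 - 4*z^2 + 4*z) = (z - 2)*(z + 1)*(z^2 - 2*z) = (z - 2)^2*(z + 1)*(z)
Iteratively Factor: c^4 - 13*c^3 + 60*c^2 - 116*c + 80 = (c - 2)*(c^3 - 11*c^2 + 38*c - 40) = (c - 4)*(c - 2)*(c^2 - 7*c + 10) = (c - 4)*(c - 2)^2*(c - 5)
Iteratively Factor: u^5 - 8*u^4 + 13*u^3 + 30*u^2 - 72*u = (u - 4)*(u^4 - 4*u^3 - 3*u^2 + 18*u) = (u - 4)*(u + 2)*(u^3 - 6*u^2 + 9*u) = (u - 4)*(u - 3)*(u + 2)*(u^2 - 3*u) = (u - 4)*(u - 3)^2*(u + 2)*(u)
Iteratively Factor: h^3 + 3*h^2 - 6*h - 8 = (h + 1)*(h^2 + 2*h - 8) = (h + 1)*(h + 4)*(h - 2)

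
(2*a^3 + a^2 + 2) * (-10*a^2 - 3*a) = -20*a^5 - 16*a^4 - 3*a^3 - 20*a^2 - 6*a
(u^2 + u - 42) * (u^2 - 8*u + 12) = u^4 - 7*u^3 - 38*u^2 + 348*u - 504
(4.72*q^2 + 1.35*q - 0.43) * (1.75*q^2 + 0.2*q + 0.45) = 8.26*q^4 + 3.3065*q^3 + 1.6415*q^2 + 0.5215*q - 0.1935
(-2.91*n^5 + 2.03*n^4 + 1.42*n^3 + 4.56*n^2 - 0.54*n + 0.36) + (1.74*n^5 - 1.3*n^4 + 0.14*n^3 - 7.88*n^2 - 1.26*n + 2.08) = -1.17*n^5 + 0.73*n^4 + 1.56*n^3 - 3.32*n^2 - 1.8*n + 2.44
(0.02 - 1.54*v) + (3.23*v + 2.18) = 1.69*v + 2.2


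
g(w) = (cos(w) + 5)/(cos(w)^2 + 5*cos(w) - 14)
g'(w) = (2*sin(w)*cos(w) + 5*sin(w))*(cos(w) + 5)/(cos(w)^2 + 5*cos(w) - 14)^2 - sin(w)/(cos(w)^2 + 5*cos(w) - 14) = (cos(w)^2 + 10*cos(w) + 39)*sin(w)/(cos(w)^2 + 5*cos(w) - 14)^2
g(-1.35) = -0.41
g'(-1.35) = -0.24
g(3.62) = -0.23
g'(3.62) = -0.05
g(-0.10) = -0.75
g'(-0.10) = -0.08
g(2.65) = -0.23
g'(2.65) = 0.05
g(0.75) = -0.58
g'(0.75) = 0.33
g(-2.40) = -0.25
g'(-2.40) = -0.07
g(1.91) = -0.30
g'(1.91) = 0.14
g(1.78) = -0.32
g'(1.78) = 0.16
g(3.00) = -0.22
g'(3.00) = 0.01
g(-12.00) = -0.64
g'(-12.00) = 0.31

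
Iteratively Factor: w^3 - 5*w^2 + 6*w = (w - 2)*(w^2 - 3*w) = w*(w - 2)*(w - 3)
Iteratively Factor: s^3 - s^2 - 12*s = (s - 4)*(s^2 + 3*s) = (s - 4)*(s + 3)*(s)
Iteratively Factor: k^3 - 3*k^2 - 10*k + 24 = (k - 4)*(k^2 + k - 6) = (k - 4)*(k + 3)*(k - 2)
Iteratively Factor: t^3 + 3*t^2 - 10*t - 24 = (t + 4)*(t^2 - t - 6) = (t - 3)*(t + 4)*(t + 2)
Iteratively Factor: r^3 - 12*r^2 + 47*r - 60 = (r - 5)*(r^2 - 7*r + 12) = (r - 5)*(r - 4)*(r - 3)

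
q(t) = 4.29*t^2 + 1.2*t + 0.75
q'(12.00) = 104.16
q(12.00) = 632.91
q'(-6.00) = -50.28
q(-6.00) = 147.99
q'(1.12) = 10.81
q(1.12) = 7.48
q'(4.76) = 42.04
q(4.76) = 103.66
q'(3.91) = 34.75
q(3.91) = 71.03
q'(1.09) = 10.55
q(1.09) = 7.15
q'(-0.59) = -3.86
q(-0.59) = 1.54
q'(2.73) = 24.62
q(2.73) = 36.00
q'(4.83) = 42.64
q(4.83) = 106.63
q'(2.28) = 20.76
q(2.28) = 25.79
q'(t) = 8.58*t + 1.2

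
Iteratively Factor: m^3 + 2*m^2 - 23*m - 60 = (m - 5)*(m^2 + 7*m + 12) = (m - 5)*(m + 3)*(m + 4)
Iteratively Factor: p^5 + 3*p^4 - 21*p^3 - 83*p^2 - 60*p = (p + 1)*(p^4 + 2*p^3 - 23*p^2 - 60*p) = p*(p + 1)*(p^3 + 2*p^2 - 23*p - 60) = p*(p + 1)*(p + 4)*(p^2 - 2*p - 15) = p*(p + 1)*(p + 3)*(p + 4)*(p - 5)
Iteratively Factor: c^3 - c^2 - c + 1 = (c + 1)*(c^2 - 2*c + 1) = (c - 1)*(c + 1)*(c - 1)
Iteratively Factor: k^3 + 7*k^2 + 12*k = (k + 4)*(k^2 + 3*k) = (k + 3)*(k + 4)*(k)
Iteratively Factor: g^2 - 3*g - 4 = (g - 4)*(g + 1)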